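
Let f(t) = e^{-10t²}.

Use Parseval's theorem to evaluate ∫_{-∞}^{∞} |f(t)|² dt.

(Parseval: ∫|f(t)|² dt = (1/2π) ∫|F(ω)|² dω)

∫|f(t)|² dt = \frac{\sqrt{5} \sqrt{\pi}}{10}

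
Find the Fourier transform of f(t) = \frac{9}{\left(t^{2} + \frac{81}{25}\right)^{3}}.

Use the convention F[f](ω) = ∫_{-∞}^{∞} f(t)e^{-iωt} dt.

F(ω) = \frac{125 \pi \left(27 \omega^{2} + 45 \left|{\omega}\right| + 25\right) e^{- \frac{9 \left|{\omega}\right|}{5}}}{17496}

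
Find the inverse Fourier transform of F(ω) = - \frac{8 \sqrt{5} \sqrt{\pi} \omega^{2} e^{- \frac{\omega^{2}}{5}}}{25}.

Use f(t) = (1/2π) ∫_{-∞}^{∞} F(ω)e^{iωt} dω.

f(t) = \left(5 t^{2} - 2\right) e^{- \frac{5 t^{2}}{4}}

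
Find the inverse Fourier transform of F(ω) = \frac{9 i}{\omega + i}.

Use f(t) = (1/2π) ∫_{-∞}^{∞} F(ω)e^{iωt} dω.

f(t) = 9 e^{t} u\left(- t\right)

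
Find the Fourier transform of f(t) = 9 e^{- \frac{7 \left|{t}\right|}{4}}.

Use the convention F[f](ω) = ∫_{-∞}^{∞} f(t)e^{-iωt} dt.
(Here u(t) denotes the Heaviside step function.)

F(ω) = \frac{504}{16 \omega^{2} + 49}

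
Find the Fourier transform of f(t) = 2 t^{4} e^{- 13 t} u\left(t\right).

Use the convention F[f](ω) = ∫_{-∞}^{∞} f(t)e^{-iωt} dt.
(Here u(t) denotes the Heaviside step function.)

F(ω) = \frac{48}{\left(i \omega + 13\right)^{5}}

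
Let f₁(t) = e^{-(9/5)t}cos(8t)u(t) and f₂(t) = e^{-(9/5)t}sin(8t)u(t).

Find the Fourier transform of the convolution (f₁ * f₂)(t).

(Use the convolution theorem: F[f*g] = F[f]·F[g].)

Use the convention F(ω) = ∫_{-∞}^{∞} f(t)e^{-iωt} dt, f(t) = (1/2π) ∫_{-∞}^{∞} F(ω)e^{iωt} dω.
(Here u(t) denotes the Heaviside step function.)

F[f₁*f₂](ω) = \frac{1000 \left(5 i \omega + 9\right)}{\left(\left(5 i \omega + 9\right)^{2} + 1600\right)^{2}}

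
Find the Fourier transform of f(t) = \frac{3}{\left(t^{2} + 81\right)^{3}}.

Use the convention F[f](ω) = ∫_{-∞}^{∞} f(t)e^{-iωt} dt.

F(ω) = \frac{\pi \left(27 \omega^{2} + 9 \left|{\omega}\right| + 1\right) e^{- 9 \left|{\omega}\right|}}{52488}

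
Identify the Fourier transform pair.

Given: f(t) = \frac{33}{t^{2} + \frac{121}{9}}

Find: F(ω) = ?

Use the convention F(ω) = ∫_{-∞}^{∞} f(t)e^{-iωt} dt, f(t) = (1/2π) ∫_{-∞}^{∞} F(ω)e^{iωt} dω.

F(ω) = 9 \pi e^{- \frac{11 \left|{\omega}\right|}{3}}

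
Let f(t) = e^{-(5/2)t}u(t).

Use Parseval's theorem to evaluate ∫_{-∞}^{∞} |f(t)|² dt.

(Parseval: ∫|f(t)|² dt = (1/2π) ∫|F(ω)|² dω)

∫|f(t)|² dt = \frac{1}{5}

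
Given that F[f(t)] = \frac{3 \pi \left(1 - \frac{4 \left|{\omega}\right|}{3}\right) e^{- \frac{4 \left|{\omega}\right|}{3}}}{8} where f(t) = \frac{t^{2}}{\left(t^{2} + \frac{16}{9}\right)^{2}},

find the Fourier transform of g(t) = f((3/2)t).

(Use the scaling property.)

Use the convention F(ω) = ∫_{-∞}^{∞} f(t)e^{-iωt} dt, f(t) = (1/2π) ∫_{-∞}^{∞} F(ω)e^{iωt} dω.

F[g](ω) = \frac{\pi \left(9 - 8 \left|{\omega}\right|\right) e^{- \frac{8 \left|{\omega}\right|}{9}}}{36}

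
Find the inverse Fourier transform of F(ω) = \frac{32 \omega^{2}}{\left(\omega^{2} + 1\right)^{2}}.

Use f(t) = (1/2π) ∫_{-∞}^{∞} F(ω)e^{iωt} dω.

f(t) = 8 \left(1 - \left|{t}\right|\right) e^{- \left|{t}\right|}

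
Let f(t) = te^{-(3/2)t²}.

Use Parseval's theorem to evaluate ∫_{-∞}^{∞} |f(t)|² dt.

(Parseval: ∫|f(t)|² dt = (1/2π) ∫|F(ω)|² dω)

∫|f(t)|² dt = \frac{\sqrt{3} \sqrt{\pi}}{18}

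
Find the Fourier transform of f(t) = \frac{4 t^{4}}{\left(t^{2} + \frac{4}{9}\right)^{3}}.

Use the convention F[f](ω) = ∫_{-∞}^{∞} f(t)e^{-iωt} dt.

F(ω) = \frac{\pi \left(4 \omega^{2} - 30 \left|{\omega}\right| + 27\right) e^{- \frac{2 \left|{\omega}\right|}{3}}}{12}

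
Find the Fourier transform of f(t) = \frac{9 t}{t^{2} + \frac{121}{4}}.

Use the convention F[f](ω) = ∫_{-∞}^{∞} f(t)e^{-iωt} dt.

F(ω) = - 9 i \pi e^{- \frac{11 \left|{\omega}\right|}{2}} \operatorname{sign}{\left(\omega \right)}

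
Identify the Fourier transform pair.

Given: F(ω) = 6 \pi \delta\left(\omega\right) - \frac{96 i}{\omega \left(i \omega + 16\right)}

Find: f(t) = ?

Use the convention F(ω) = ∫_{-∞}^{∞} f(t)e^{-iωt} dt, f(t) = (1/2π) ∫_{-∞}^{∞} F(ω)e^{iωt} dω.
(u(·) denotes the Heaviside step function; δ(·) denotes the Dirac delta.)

f(t) = 6 \left(1 - e^{- 16 t}\right) u\left(t\right)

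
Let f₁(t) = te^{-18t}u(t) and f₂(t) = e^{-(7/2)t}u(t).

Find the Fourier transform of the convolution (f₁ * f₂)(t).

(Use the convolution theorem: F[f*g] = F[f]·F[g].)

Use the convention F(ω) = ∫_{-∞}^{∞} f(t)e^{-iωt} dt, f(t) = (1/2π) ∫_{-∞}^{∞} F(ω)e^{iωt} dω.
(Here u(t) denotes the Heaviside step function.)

F[f₁*f₂](ω) = \frac{2}{\left(i \omega + 18\right)^{2} \left(2 i \omega + 7\right)}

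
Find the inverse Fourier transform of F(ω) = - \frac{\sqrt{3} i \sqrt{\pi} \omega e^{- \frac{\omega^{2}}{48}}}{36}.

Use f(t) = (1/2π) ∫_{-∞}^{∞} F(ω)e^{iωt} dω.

f(t) = 4 t e^{- 12 t^{2}}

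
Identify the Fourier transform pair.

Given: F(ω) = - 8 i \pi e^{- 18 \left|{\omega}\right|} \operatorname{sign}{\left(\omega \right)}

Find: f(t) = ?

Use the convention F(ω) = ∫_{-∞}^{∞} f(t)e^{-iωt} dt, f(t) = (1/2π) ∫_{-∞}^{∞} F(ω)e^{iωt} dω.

f(t) = \frac{8 t}{t^{2} + 324}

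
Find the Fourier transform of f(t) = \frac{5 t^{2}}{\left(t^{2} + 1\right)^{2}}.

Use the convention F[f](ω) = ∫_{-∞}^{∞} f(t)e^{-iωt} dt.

F(ω) = \frac{5 \pi \left(1 - \left|{\omega}\right|\right) e^{- \left|{\omega}\right|}}{2}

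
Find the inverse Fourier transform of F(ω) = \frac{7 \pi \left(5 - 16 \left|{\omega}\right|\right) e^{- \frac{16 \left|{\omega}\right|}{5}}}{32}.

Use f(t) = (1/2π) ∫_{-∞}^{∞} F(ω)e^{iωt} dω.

f(t) = \frac{7 t^{2}}{\left(t^{2} + \frac{256}{25}\right)^{2}}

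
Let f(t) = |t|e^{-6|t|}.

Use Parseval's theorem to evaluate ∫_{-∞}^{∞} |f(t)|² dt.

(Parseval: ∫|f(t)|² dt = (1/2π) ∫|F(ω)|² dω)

∫|f(t)|² dt = \frac{1}{432}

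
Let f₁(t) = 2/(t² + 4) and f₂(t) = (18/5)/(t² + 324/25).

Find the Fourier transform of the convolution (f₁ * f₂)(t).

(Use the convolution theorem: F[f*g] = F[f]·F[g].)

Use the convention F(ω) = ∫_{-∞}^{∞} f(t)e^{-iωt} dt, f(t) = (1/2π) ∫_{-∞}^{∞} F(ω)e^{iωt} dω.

F[f₁*f₂](ω) = \pi^{2} e^{- \frac{28 \left|{\omega}\right|}{5}}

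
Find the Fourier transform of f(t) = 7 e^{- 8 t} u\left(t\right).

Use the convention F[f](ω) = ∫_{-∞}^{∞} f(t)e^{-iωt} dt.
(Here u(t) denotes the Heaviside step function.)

F(ω) = \frac{7}{i \omega + 8}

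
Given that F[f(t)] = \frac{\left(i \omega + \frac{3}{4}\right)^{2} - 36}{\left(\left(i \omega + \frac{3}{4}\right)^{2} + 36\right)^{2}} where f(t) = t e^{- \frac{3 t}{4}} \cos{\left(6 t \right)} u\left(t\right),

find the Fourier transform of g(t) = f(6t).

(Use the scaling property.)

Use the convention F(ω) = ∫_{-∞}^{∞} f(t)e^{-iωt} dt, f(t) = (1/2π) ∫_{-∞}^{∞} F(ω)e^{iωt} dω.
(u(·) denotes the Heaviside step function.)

F[g](ω) = \frac{24 \left(\left(2 i \omega + 9\right)^{2} - 5184\right)}{\left(\left(2 i \omega + 9\right)^{2} + 5184\right)^{2}}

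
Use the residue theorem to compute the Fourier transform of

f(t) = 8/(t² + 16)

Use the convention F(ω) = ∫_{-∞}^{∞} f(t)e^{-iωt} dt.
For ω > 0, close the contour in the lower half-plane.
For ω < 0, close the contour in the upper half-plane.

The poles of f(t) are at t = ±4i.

Let g(z) = f(z)e^{-iωz}; for large |z| the factor e^{-iωz} decays in the lower half-plane when ω > 0 and in the upper half-plane when ω < 0.

Case ω > 0 (lower half-plane, clockwise contour ⇒ F(ω) = -2πi·ΣRes):
  Res_{z = - 4 i} g(z) = i e^{- 4 \omega}
  F(ω) = -2πi·ΣRes = 2 \pi e^{- 4 \omega}

Case ω < 0 (upper half-plane, counterclockwise contour ⇒ F(ω) = +2πi·ΣRes):
  Res_{z = 4 i} g(z) = - i e^{4 \omega}
  F(ω) = 2πi·ΣRes = 2 \pi e^{4 \omega}

Both cases combine into a single formula in |ω|:

F(ω) = 2 \pi e^{- 4 \left|{\omega}\right|}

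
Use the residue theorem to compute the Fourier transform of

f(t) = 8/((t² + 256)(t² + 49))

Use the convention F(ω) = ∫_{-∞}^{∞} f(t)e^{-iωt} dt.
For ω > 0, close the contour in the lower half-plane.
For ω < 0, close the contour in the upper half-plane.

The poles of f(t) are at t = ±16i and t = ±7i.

Let g(z) = f(z)e^{-iωz}; for large |z| the factor e^{-iωz} decays in the lower half-plane when ω > 0 and in the upper half-plane when ω < 0.

Case ω > 0 (lower half-plane, clockwise contour ⇒ F(ω) = -2πi·ΣRes):
  Res_{z = - 16 i} g(z) = - \frac{i e^{- 16 \omega}}{828}
  Res_{z = - 7 i} g(z) = \frac{4 i e^{- 7 \omega}}{1449}
  F(ω) = -2πi·ΣRes = \frac{\pi \left(16 e^{9 \omega} - 7\right) e^{- 16 \omega}}{2898}

Case ω < 0 (upper half-plane, counterclockwise contour ⇒ F(ω) = +2πi·ΣRes):
  Res_{z = 16 i} g(z) = \frac{i e^{16 \omega}}{828}
  Res_{z = 7 i} g(z) = - \frac{4 i e^{7 \omega}}{1449}
  F(ω) = 2πi·ΣRes = \frac{\pi \left(16 - 7 e^{9 \omega}\right) e^{7 \omega}}{2898}

Both cases combine into a single formula in |ω|:

F(ω) = \frac{\pi \left(16 e^{9 \left|{\omega}\right|} - 7\right) e^{- 16 \left|{\omega}\right|}}{2898}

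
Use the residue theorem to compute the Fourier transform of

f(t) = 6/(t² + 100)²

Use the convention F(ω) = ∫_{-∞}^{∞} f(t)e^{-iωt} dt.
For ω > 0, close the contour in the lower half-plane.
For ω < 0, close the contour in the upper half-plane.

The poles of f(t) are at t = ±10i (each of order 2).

Let g(z) = f(z)e^{-iωz}; for large |z| the factor e^{-iωz} decays in the lower half-plane when ω > 0 and in the upper half-plane when ω < 0.

Case ω > 0 (lower half-plane, clockwise contour ⇒ F(ω) = -2πi·ΣRes):
  Res_{z = - 10 i} g(z) = \frac{3 i \left(10 \omega + 1\right) e^{- 10 \omega}}{2000} (pole of order 2)
  F(ω) = -2πi·ΣRes = \frac{3 \pi \left(10 \omega + 1\right) e^{- 10 \omega}}{1000}

Case ω < 0 (upper half-plane, counterclockwise contour ⇒ F(ω) = +2πi·ΣRes):
  Res_{z = 10 i} g(z) = \frac{3 i \left(10 \omega - 1\right) e^{10 \omega}}{2000} (pole of order 2)
  F(ω) = 2πi·ΣRes = \frac{3 \pi \left(1 - 10 \omega\right) e^{10 \omega}}{1000}

Both cases combine into a single formula in |ω|:

F(ω) = \frac{3 \pi \left(10 \left|{\omega}\right| + 1\right) e^{- 10 \left|{\omega}\right|}}{1000}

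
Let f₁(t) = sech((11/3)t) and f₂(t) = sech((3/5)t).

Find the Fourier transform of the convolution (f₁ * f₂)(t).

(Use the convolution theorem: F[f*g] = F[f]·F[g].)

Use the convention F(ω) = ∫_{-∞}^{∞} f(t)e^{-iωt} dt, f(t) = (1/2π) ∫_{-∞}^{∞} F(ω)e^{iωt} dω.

F[f₁*f₂](ω) = \frac{5 \pi^{2}}{11 \cosh{\left(\frac{3 \pi \omega}{22} \right)} \cosh{\left(\frac{5 \pi \omega}{6} \right)}}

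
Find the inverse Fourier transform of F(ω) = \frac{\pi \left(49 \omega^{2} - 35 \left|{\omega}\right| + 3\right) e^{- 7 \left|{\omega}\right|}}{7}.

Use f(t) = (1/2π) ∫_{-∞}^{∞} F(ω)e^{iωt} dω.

f(t) = \frac{8 t^{4}}{\left(t^{2} + 49\right)^{3}}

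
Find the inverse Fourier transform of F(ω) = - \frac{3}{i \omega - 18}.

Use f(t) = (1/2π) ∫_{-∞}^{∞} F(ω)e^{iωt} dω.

f(t) = 3 e^{18 t} u\left(- t\right)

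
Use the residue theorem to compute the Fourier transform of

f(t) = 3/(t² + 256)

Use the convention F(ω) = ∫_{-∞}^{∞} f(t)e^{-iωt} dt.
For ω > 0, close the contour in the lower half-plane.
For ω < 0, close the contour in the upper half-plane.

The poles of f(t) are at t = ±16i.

Let g(z) = f(z)e^{-iωz}; for large |z| the factor e^{-iωz} decays in the lower half-plane when ω > 0 and in the upper half-plane when ω < 0.

Case ω > 0 (lower half-plane, clockwise contour ⇒ F(ω) = -2πi·ΣRes):
  Res_{z = - 16 i} g(z) = \frac{3 i e^{- 16 \omega}}{32}
  F(ω) = -2πi·ΣRes = \frac{3 \pi e^{- 16 \omega}}{16}

Case ω < 0 (upper half-plane, counterclockwise contour ⇒ F(ω) = +2πi·ΣRes):
  Res_{z = 16 i} g(z) = - \frac{3 i e^{16 \omega}}{32}
  F(ω) = 2πi·ΣRes = \frac{3 \pi e^{16 \omega}}{16}

Both cases combine into a single formula in |ω|:

F(ω) = \frac{3 \pi e^{- 16 \left|{\omega}\right|}}{16}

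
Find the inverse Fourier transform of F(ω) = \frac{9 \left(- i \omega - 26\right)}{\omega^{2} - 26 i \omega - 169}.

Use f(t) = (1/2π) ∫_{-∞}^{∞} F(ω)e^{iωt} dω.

f(t) = 9 \left(13 t + 1\right) e^{- 13 t} u\left(t\right)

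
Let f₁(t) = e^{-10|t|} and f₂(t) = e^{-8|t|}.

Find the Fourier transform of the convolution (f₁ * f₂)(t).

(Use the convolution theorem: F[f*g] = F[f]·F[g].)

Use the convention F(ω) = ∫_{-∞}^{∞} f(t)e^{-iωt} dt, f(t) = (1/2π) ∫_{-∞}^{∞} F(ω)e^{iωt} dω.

F[f₁*f₂](ω) = \frac{320}{\left(\omega^{2} + 64\right) \left(\omega^{2} + 100\right)}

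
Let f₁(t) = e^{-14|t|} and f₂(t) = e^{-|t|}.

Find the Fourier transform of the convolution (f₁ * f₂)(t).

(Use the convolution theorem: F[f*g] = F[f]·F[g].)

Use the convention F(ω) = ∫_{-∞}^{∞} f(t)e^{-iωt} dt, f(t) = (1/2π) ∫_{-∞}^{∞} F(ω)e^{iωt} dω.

F[f₁*f₂](ω) = \frac{56}{\left(\omega^{2} + 1\right) \left(\omega^{2} + 196\right)}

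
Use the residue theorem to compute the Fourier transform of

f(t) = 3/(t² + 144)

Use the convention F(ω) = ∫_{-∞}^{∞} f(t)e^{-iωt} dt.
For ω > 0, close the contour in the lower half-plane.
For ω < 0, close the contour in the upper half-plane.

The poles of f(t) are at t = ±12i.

Let g(z) = f(z)e^{-iωz}; for large |z| the factor e^{-iωz} decays in the lower half-plane when ω > 0 and in the upper half-plane when ω < 0.

Case ω > 0 (lower half-plane, clockwise contour ⇒ F(ω) = -2πi·ΣRes):
  Res_{z = - 12 i} g(z) = \frac{i e^{- 12 \omega}}{8}
  F(ω) = -2πi·ΣRes = \frac{\pi e^{- 12 \omega}}{4}

Case ω < 0 (upper half-plane, counterclockwise contour ⇒ F(ω) = +2πi·ΣRes):
  Res_{z = 12 i} g(z) = - \frac{i e^{12 \omega}}{8}
  F(ω) = 2πi·ΣRes = \frac{\pi e^{12 \omega}}{4}

Both cases combine into a single formula in |ω|:

F(ω) = \frac{\pi e^{- 12 \left|{\omega}\right|}}{4}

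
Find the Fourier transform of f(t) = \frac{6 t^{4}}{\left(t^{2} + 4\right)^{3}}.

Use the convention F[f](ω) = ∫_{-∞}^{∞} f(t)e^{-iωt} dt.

F(ω) = \frac{3 \pi \left(4 \omega^{2} - 10 \left|{\omega}\right| + 3\right) e^{- 2 \left|{\omega}\right|}}{8}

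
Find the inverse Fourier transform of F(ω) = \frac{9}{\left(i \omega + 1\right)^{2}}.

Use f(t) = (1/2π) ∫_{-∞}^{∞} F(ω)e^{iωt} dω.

f(t) = 9 t e^{- t} u\left(t\right)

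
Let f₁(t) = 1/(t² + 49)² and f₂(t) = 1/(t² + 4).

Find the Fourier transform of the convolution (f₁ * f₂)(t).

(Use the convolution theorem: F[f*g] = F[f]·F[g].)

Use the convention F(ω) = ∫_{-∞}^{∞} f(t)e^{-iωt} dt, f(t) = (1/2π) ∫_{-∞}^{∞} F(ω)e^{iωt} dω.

F[f₁*f₂](ω) = \frac{\pi^{2} \left(7 \left|{\omega}\right| + 1\right) e^{- 9 \left|{\omega}\right|}}{1372}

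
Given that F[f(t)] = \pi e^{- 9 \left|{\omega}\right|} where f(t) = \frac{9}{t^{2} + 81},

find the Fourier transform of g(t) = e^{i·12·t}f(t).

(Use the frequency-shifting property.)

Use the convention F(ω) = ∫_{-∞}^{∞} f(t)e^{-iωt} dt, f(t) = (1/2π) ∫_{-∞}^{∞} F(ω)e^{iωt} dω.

F[g](ω) = \pi e^{- 9 \left|{\omega - 12}\right|}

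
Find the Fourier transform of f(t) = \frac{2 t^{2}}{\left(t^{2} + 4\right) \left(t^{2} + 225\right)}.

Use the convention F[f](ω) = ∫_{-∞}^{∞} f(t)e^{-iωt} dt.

F(ω) = \frac{2 \pi \left(15 - 2 e^{13 \left|{\omega}\right|}\right) e^{- 15 \left|{\omega}\right|}}{221}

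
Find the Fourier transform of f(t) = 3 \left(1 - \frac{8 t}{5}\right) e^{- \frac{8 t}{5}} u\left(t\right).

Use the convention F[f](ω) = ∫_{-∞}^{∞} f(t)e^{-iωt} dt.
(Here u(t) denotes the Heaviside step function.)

F(ω) = \frac{75 i \omega}{- 25 \omega^{2} + 80 i \omega + 64}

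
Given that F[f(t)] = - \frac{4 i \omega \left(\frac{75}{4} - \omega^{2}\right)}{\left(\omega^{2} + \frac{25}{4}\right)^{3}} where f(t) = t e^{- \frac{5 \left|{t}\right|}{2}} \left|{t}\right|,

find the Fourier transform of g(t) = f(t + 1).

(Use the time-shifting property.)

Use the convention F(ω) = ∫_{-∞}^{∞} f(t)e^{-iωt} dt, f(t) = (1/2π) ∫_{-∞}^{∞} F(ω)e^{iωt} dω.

F[g](ω) = \frac{64 i \omega \left(4 \omega^{2} - 75\right) e^{i \omega}}{\left(4 \omega^{2} + 25\right)^{3}}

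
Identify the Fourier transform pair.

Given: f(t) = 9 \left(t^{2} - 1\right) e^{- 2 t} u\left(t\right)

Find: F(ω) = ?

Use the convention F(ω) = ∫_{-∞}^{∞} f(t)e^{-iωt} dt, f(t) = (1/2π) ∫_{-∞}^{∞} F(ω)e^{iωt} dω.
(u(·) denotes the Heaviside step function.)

F(ω) = \frac{9 \left(2 i \omega - \left(i \omega + 2\right)^{3} + 4\right)}{\left(i \omega + 2\right)^{4}}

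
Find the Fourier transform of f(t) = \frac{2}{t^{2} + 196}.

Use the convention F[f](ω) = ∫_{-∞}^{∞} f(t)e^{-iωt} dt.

F(ω) = \frac{\pi e^{- 14 \left|{\omega}\right|}}{7}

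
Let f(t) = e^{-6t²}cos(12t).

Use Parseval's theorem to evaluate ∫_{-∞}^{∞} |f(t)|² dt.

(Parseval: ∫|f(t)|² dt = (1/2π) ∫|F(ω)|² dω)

∫|f(t)|² dt = \frac{\sqrt{3} \sqrt{\pi} \left(1 + e^{12}\right)}{12 e^{12}}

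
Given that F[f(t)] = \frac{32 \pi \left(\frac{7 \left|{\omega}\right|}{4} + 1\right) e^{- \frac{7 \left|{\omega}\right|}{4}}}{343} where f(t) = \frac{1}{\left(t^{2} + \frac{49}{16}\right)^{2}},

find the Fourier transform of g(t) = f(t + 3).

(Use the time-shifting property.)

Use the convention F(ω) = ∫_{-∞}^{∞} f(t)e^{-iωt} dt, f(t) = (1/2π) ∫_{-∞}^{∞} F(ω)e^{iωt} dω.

F[g](ω) = \frac{8 \pi \left(7 \left|{\omega}\right| + 4\right) e^{3 i \omega - \frac{7 \left|{\omega}\right|}{4}}}{343}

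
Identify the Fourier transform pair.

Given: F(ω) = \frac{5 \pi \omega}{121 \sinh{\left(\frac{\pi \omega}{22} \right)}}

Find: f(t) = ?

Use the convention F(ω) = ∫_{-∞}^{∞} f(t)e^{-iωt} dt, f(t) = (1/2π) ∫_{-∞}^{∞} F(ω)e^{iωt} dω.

f(t) = \frac{5}{\cosh^{2}{\left(11 t \right)}}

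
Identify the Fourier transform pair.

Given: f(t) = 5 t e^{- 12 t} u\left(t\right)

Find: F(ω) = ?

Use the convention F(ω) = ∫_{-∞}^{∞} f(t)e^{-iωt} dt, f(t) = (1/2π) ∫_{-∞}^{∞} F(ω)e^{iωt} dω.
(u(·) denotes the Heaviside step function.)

F(ω) = \frac{5}{\left(i \omega + 12\right)^{2}}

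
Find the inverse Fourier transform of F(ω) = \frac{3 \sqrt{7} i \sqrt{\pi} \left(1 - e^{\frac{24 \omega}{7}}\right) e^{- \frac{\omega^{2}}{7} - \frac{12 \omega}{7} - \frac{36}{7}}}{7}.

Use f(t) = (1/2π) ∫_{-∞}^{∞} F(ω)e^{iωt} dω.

f(t) = 3 e^{- \frac{7 t^{2}}{4}} \sin{\left(6 t \right)}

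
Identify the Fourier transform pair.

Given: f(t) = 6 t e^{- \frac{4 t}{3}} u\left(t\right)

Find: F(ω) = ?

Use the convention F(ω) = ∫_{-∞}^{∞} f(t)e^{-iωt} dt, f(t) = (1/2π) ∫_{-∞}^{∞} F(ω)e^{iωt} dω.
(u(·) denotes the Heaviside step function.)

F(ω) = \frac{54}{\left(3 i \omega + 4\right)^{2}}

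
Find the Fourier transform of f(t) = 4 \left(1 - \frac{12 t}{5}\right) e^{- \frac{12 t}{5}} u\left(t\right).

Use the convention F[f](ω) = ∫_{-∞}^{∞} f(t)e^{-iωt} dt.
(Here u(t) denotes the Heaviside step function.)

F(ω) = \frac{100 i \omega}{- 25 \omega^{2} + 120 i \omega + 144}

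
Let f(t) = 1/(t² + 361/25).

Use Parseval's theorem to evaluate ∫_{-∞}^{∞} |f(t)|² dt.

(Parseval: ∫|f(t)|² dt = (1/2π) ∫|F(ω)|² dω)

∫|f(t)|² dt = \frac{125 \pi}{13718}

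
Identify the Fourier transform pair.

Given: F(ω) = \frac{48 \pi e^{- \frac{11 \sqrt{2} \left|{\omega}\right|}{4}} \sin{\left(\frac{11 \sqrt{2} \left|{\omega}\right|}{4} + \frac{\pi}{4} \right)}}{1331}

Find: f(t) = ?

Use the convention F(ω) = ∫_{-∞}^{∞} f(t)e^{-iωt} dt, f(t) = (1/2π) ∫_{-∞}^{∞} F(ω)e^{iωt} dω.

f(t) = \frac{6}{t^{4} + \frac{14641}{16}}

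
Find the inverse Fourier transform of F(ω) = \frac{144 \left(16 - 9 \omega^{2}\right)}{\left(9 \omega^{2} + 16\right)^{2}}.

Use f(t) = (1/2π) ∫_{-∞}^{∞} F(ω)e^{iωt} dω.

f(t) = 8 e^{- \frac{4 \left|{t}\right|}{3}} \left|{t}\right|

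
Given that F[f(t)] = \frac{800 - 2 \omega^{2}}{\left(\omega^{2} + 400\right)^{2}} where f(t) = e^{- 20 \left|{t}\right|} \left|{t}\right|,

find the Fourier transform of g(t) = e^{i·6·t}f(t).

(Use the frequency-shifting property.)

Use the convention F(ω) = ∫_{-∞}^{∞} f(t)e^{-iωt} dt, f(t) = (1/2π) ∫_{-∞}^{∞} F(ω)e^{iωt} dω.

F[g](ω) = \frac{2 \left(400 - \left(\omega - 6\right)^{2}\right)}{\left(\left(\omega - 6\right)^{2} + 400\right)^{2}}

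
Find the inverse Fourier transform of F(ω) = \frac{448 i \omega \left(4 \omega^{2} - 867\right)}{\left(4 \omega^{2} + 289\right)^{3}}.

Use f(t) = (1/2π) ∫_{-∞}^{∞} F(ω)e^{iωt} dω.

f(t) = 7 t e^{- \frac{17 \left|{t}\right|}{2}} \left|{t}\right|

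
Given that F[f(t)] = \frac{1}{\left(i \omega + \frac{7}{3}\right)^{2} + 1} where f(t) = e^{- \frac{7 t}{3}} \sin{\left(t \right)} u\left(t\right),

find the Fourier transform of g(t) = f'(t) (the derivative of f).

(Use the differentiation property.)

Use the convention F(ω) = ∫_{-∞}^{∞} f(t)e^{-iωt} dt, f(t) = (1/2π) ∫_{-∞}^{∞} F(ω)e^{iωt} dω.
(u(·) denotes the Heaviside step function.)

F[g](ω) = \frac{9 i \omega}{\left(3 i \omega + 7\right)^{2} + 9}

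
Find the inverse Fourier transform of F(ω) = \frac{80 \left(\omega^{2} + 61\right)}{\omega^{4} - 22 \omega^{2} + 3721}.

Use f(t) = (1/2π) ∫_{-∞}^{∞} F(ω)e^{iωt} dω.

f(t) = 8 e^{- 5 \left|{t}\right|} \cos{\left(6 \left|{t}\right| \right)}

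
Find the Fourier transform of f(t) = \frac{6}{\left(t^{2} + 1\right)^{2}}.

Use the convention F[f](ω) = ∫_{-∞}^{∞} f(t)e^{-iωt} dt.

F(ω) = 3 \pi \left(\left|{\omega}\right| + 1\right) e^{- \left|{\omega}\right|}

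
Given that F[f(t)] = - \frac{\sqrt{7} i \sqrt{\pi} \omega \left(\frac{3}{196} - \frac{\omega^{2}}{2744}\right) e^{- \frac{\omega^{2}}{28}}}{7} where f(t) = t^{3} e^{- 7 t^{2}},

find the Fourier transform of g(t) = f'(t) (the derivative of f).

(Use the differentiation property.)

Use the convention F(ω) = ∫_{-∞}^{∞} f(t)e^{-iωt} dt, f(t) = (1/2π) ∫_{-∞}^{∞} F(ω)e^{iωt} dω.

F[g](ω) = \frac{\sqrt{7} \sqrt{\pi} \omega^{2} \left(42 - \omega^{2}\right) e^{- \frac{\omega^{2}}{28}}}{19208}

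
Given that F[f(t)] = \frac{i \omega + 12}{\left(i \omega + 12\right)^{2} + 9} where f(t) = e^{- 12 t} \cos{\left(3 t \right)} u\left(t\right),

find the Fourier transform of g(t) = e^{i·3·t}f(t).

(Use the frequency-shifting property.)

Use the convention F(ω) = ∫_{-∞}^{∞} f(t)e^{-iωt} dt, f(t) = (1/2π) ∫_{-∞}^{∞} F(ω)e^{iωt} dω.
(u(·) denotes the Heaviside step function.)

F[g](ω) = \frac{i \left(\omega - 3\right) + 12}{\left(i \left(\omega - 3\right) + 12\right)^{2} + 9}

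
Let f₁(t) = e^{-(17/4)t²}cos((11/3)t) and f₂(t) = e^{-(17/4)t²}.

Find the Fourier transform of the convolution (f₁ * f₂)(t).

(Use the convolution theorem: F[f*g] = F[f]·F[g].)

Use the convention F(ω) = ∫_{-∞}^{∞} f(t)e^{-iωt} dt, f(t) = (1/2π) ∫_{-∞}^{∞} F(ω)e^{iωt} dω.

F[f₁*f₂](ω) = \frac{2 \pi \left(e^{\frac{44 \omega}{51}} + 1\right) e^{- \frac{2 \omega^{2}}{17} - \frac{22 \omega}{51} - \frac{121}{153}}}{17}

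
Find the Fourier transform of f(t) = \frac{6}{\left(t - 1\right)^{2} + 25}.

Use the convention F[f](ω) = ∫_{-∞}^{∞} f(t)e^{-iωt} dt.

F(ω) = \frac{6 \pi e^{- i \omega - 5 \left|{\omega}\right|}}{5}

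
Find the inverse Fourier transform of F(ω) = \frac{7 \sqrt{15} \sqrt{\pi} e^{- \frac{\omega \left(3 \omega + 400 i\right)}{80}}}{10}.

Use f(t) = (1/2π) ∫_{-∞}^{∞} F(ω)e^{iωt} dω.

f(t) = 7 e^{- \frac{20 \left(t - 5\right)^{2}}{3}}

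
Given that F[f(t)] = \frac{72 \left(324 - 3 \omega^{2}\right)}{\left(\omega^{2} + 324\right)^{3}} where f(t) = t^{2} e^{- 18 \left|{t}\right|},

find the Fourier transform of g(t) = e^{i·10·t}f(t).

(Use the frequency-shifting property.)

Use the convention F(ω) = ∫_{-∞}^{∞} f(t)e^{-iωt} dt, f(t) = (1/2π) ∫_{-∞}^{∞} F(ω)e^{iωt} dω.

F[g](ω) = \frac{216 \left(108 - \left(\omega - 10\right)^{2}\right)}{\left(\left(\omega - 10\right)^{2} + 324\right)^{3}}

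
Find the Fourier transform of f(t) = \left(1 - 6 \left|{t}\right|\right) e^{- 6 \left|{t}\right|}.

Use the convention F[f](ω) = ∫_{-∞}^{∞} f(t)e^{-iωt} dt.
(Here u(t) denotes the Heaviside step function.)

F(ω) = \frac{24 \omega^{2}}{\left(\omega^{2} + 36\right)^{2}}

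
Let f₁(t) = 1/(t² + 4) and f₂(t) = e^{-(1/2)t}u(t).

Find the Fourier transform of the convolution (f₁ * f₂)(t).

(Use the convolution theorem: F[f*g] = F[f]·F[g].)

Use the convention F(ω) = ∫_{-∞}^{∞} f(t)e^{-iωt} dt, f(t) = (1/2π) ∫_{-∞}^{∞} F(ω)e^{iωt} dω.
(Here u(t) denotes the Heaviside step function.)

F[f₁*f₂](ω) = \frac{\pi e^{- 2 \left|{\omega}\right|}}{2 i \omega + 1}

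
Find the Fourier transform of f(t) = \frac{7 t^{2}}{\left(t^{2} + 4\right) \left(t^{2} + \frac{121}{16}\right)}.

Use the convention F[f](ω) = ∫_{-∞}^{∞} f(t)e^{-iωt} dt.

F(ω) = - \frac{224 \pi e^{- 2 \left|{\omega}\right|}}{57} + \frac{308 \pi e^{- \frac{11 \left|{\omega}\right|}{4}}}{57}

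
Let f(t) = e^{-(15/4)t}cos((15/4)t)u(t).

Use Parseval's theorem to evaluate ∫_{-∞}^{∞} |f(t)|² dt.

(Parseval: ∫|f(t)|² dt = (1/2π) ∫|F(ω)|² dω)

∫|f(t)|² dt = \frac{1}{10}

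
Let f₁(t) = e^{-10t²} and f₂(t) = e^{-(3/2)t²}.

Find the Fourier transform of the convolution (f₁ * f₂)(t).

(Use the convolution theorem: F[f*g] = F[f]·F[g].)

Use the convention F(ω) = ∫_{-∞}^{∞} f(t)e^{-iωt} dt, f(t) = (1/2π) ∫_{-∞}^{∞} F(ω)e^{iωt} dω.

F[f₁*f₂](ω) = \frac{\sqrt{15} \pi e^{- \frac{23 \omega^{2}}{120}}}{15}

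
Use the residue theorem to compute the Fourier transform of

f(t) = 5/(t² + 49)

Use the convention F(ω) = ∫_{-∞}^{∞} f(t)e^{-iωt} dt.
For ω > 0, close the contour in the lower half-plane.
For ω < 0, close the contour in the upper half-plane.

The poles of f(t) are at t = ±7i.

Let g(z) = f(z)e^{-iωz}; for large |z| the factor e^{-iωz} decays in the lower half-plane when ω > 0 and in the upper half-plane when ω < 0.

Case ω > 0 (lower half-plane, clockwise contour ⇒ F(ω) = -2πi·ΣRes):
  Res_{z = - 7 i} g(z) = \frac{5 i e^{- 7 \omega}}{14}
  F(ω) = -2πi·ΣRes = \frac{5 \pi e^{- 7 \omega}}{7}

Case ω < 0 (upper half-plane, counterclockwise contour ⇒ F(ω) = +2πi·ΣRes):
  Res_{z = 7 i} g(z) = - \frac{5 i e^{7 \omega}}{14}
  F(ω) = 2πi·ΣRes = \frac{5 \pi e^{7 \omega}}{7}

Both cases combine into a single formula in |ω|:

F(ω) = \frac{5 \pi e^{- 7 \left|{\omega}\right|}}{7}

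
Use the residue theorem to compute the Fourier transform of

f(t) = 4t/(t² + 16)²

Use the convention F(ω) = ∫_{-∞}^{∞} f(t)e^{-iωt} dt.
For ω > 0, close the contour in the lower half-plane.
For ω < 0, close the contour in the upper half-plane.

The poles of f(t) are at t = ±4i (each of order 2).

Let g(z) = f(z)e^{-iωz}; for large |z| the factor e^{-iωz} decays in the lower half-plane when ω > 0 and in the upper half-plane when ω < 0.

Case ω > 0 (lower half-plane, clockwise contour ⇒ F(ω) = -2πi·ΣRes):
  Res_{z = - 4 i} g(z) = \frac{\omega e^{- 4 \omega}}{4} (pole of order 2)
  F(ω) = -2πi·ΣRes = - \frac{i \pi \omega e^{- 4 \omega}}{2}

Case ω < 0 (upper half-plane, counterclockwise contour ⇒ F(ω) = +2πi·ΣRes):
  Res_{z = 4 i} g(z) = - \frac{\omega e^{4 \omega}}{4} (pole of order 2)
  F(ω) = 2πi·ΣRes = - \frac{i \pi \omega e^{4 \omega}}{2}

Both cases combine into a single formula in |ω|:

F(ω) = - \frac{i \pi \omega e^{- 4 \left|{\omega}\right|}}{2}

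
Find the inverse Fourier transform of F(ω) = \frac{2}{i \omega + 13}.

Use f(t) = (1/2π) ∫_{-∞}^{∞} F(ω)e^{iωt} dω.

f(t) = 2 e^{- 13 t} u\left(t\right)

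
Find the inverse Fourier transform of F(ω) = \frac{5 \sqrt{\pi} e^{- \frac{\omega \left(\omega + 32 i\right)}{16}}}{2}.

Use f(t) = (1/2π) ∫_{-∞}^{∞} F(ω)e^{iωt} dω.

f(t) = 5 e^{- 4 \left(t - 2\right)^{2}}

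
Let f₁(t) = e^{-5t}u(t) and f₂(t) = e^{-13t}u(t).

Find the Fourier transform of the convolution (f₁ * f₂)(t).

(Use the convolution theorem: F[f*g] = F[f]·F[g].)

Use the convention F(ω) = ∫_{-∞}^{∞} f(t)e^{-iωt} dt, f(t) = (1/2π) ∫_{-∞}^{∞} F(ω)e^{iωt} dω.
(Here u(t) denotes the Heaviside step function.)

F[f₁*f₂](ω) = \frac{1}{\left(i \omega + 5\right) \left(i \omega + 13\right)}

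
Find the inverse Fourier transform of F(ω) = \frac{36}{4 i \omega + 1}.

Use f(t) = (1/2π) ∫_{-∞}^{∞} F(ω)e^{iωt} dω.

f(t) = 9 e^{- \frac{t}{4}} u\left(t\right)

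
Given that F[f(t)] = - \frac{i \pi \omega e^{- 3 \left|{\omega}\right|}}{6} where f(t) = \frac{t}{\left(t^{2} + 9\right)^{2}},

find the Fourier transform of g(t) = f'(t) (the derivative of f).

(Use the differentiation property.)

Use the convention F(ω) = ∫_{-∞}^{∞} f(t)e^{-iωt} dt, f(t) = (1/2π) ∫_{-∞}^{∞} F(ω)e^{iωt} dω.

F[g](ω) = \frac{\pi \omega^{2} e^{- 3 \left|{\omega}\right|}}{6}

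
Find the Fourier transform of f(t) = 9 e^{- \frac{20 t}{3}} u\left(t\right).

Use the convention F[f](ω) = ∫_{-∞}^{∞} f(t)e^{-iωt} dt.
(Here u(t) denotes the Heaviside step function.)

F(ω) = \frac{27}{3 i \omega + 20}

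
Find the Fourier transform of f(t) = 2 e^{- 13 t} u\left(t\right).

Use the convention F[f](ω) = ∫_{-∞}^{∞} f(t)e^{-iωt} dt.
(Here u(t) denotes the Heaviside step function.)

F(ω) = \frac{2}{i \omega + 13}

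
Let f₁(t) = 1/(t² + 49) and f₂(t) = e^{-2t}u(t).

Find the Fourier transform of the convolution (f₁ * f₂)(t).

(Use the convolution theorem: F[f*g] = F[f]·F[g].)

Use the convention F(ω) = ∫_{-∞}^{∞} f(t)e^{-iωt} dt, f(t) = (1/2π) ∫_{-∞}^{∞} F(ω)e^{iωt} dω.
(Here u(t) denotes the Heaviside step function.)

F[f₁*f₂](ω) = \frac{\pi e^{- 7 \left|{\omega}\right|}}{7 \left(i \omega + 2\right)}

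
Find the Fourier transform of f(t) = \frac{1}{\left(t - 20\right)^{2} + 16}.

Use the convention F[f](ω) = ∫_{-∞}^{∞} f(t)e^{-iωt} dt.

F(ω) = \frac{\pi e^{- 20 i \omega - 4 \left|{\omega}\right|}}{4}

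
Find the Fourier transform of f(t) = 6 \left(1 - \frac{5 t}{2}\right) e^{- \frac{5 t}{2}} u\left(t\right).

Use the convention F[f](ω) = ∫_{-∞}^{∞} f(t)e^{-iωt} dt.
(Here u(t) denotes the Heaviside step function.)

F(ω) = \frac{24 i \omega}{- 4 \omega^{2} + 20 i \omega + 25}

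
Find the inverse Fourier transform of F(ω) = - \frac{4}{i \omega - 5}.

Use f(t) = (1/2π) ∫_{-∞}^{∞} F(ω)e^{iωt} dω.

f(t) = 4 e^{5 t} u\left(- t\right)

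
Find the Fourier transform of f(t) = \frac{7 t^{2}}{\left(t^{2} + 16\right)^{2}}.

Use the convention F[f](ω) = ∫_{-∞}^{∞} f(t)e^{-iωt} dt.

F(ω) = \frac{7 \pi \left(1 - 4 \left|{\omega}\right|\right) e^{- 4 \left|{\omega}\right|}}{8}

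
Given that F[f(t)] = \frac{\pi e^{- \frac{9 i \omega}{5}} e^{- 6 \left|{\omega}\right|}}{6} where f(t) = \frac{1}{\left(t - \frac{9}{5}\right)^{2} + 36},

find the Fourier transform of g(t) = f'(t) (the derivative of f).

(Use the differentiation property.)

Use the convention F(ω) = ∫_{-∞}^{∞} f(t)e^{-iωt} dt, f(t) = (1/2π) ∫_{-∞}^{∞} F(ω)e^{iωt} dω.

F[g](ω) = \frac{i \pi \omega e^{- \frac{9 i \omega}{5} - 6 \left|{\omega}\right|}}{6}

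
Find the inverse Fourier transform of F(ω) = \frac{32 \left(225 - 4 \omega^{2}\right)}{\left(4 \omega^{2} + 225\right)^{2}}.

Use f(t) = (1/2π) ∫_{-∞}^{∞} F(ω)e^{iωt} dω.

f(t) = 4 e^{- \frac{15 \left|{t}\right|}{2}} \left|{t}\right|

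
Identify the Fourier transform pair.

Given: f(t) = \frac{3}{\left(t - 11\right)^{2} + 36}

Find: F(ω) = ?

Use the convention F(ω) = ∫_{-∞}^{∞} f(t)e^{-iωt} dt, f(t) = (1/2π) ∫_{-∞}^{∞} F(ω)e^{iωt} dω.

F(ω) = \frac{\pi e^{- 11 i \omega - 6 \left|{\omega}\right|}}{2}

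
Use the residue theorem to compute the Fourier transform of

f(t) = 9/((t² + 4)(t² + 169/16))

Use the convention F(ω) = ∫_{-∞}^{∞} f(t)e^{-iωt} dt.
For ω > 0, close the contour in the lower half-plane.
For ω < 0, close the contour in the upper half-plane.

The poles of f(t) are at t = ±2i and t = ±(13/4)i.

Let g(z) = f(z)e^{-iωz}; for large |z| the factor e^{-iωz} decays in the lower half-plane when ω > 0 and in the upper half-plane when ω < 0.

Case ω > 0 (lower half-plane, clockwise contour ⇒ F(ω) = -2πi·ΣRes):
  Res_{z = - 2 i} g(z) = \frac{12 i e^{- 2 \omega}}{35}
  Res_{z = - \frac{13 i}{4}} g(z) = - \frac{96 i e^{- \frac{13 \omega}{4}}}{455}
  F(ω) = -2πi·ΣRes = \frac{24 \pi e^{- 2 \omega}}{35} - \frac{192 \pi e^{- \frac{13 \omega}{4}}}{455}

Case ω < 0 (upper half-plane, counterclockwise contour ⇒ F(ω) = +2πi·ΣRes):
  Res_{z = 2 i} g(z) = - \frac{12 i e^{2 \omega}}{35}
  Res_{z = \frac{13 i}{4}} g(z) = \frac{96 i e^{\frac{13 \omega}{4}}}{455}
  F(ω) = 2πi·ΣRes = \frac{24 \pi \left(- 8 e^{\frac{13 \omega}{4}} + 13 e^{2 \omega}\right)}{455}

Both cases combine into a single formula in |ω|:

F(ω) = \frac{24 \pi e^{- 2 \left|{\omega}\right|}}{35} - \frac{192 \pi e^{- \frac{13 \left|{\omega}\right|}{4}}}{455}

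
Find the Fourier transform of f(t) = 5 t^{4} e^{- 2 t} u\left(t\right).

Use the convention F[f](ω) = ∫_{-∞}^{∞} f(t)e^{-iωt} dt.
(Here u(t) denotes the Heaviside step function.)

F(ω) = \frac{120}{\left(i \omega + 2\right)^{5}}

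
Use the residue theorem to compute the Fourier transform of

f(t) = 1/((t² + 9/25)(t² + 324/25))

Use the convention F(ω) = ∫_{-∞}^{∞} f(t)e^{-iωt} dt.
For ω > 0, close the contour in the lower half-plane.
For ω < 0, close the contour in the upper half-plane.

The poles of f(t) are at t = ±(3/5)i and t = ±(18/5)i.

Let g(z) = f(z)e^{-iωz}; for large |z| the factor e^{-iωz} decays in the lower half-plane when ω > 0 and in the upper half-plane when ω < 0.

Case ω > 0 (lower half-plane, clockwise contour ⇒ F(ω) = -2πi·ΣRes):
  Res_{z = - \frac{3 i}{5}} g(z) = \frac{25 i e^{- \frac{3 \omega}{5}}}{378}
  Res_{z = - \frac{18 i}{5}} g(z) = - \frac{25 i e^{- \frac{18 \omega}{5}}}{2268}
  F(ω) = -2πi·ΣRes = \frac{25 \pi \left(6 e^{3 \omega} - 1\right) e^{- \frac{18 \omega}{5}}}{1134}

Case ω < 0 (upper half-plane, counterclockwise contour ⇒ F(ω) = +2πi·ΣRes):
  Res_{z = \frac{3 i}{5}} g(z) = - \frac{25 i e^{\frac{3 \omega}{5}}}{378}
  Res_{z = \frac{18 i}{5}} g(z) = \frac{25 i e^{\frac{18 \omega}{5}}}{2268}
  F(ω) = 2πi·ΣRes = \frac{25 \pi \left(6 - e^{3 \omega}\right) e^{\frac{3 \omega}{5}}}{1134}

Both cases combine into a single formula in |ω|:

F(ω) = \frac{25 \pi \left(6 e^{3 \left|{\omega}\right|} - 1\right) e^{- \frac{18 \left|{\omega}\right|}{5}}}{1134}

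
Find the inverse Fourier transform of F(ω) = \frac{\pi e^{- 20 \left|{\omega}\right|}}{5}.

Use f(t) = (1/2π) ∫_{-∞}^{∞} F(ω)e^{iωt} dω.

f(t) = \frac{4}{t^{2} + 400}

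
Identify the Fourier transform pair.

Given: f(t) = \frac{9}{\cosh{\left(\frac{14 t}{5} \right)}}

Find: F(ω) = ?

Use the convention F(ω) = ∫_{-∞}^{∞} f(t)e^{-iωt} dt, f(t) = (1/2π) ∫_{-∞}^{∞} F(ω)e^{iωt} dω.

F(ω) = \frac{45 \pi}{14 \cosh{\left(\frac{5 \pi \omega}{28} \right)}}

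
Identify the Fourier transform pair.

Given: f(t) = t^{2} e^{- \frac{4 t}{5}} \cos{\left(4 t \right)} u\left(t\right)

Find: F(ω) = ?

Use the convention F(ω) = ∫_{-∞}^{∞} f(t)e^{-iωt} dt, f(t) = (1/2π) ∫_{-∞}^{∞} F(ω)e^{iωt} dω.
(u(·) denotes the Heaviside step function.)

F(ω) = \frac{250 \left(- 6000 i \omega + \left(5 i \omega + 4\right)^{3} - 4800\right)}{\left(\left(5 i \omega + 4\right)^{2} + 400\right)^{3}}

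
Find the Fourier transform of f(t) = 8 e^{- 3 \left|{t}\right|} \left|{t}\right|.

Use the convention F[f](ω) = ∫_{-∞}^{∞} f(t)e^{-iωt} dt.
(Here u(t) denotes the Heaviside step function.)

F(ω) = \frac{16 \left(9 - \omega^{2}\right)}{\left(\omega^{2} + 9\right)^{2}}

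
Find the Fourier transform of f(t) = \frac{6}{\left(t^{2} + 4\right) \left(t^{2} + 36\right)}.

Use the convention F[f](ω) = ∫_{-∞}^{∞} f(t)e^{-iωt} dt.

F(ω) = \frac{\pi \left(3 e^{4 \left|{\omega}\right|} - 1\right) e^{- 6 \left|{\omega}\right|}}{32}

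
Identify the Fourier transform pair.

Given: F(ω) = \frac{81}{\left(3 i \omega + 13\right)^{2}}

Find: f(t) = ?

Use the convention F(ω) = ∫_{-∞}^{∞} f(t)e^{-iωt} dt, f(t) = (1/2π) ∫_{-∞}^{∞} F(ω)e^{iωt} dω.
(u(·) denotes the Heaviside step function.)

f(t) = 9 t e^{- \frac{13 t}{3}} u\left(t\right)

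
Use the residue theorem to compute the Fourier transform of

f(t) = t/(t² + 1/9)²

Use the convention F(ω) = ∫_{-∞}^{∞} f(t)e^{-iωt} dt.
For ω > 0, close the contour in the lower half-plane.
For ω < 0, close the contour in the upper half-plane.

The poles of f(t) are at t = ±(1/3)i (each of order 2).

Let g(z) = f(z)e^{-iωz}; for large |z| the factor e^{-iωz} decays in the lower half-plane when ω > 0 and in the upper half-plane when ω < 0.

Case ω > 0 (lower half-plane, clockwise contour ⇒ F(ω) = -2πi·ΣRes):
  Res_{z = - \frac{i}{3}} g(z) = \frac{3 \omega e^{- \frac{\omega}{3}}}{4} (pole of order 2)
  F(ω) = -2πi·ΣRes = - \frac{3 i \pi \omega e^{- \frac{\omega}{3}}}{2}

Case ω < 0 (upper half-plane, counterclockwise contour ⇒ F(ω) = +2πi·ΣRes):
  Res_{z = \frac{i}{3}} g(z) = - \frac{3 \omega e^{\frac{\omega}{3}}}{4} (pole of order 2)
  F(ω) = 2πi·ΣRes = - \frac{3 i \pi \omega e^{\frac{\omega}{3}}}{2}

Both cases combine into a single formula in |ω|:

F(ω) = - \frac{3 i \pi \omega e^{- \frac{\left|{\omega}\right|}{3}}}{2}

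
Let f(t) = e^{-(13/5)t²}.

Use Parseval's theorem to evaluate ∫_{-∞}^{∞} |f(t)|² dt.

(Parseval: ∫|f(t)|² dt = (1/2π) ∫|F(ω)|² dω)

∫|f(t)|² dt = \frac{\sqrt{130} \sqrt{\pi}}{26}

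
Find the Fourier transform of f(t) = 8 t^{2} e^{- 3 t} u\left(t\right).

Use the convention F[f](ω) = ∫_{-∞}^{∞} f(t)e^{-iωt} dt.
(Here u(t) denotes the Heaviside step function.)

F(ω) = \frac{16}{\left(i \omega + 3\right)^{3}}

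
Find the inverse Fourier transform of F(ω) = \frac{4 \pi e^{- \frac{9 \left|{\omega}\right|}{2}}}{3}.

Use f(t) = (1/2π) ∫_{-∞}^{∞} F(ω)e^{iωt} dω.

f(t) = \frac{6}{t^{2} + \frac{81}{4}}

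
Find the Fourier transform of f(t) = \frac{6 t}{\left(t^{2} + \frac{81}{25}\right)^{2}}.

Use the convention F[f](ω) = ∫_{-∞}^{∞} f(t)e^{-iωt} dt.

F(ω) = - \frac{5 i \pi \omega e^{- \frac{9 \left|{\omega}\right|}{5}}}{3}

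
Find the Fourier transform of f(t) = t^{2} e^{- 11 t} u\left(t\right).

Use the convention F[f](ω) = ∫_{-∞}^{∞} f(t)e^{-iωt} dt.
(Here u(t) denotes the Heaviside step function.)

F(ω) = \frac{2}{\left(i \omega + 11\right)^{3}}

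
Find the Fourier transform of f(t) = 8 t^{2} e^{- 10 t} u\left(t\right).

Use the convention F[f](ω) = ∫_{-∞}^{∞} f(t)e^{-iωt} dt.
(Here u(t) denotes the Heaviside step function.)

F(ω) = \frac{16}{\left(i \omega + 10\right)^{3}}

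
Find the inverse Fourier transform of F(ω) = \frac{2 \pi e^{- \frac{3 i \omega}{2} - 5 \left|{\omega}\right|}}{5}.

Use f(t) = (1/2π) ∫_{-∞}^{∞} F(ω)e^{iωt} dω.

f(t) = \frac{2}{\left(t - \frac{3}{2}\right)^{2} + 25}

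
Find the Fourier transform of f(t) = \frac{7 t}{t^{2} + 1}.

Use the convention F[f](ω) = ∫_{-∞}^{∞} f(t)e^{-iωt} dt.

F(ω) = - 7 i \pi e^{- \left|{\omega}\right|} \operatorname{sign}{\left(\omega \right)}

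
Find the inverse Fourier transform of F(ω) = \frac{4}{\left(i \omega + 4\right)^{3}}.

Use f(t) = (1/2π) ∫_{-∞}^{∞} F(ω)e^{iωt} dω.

f(t) = 2 t^{2} e^{- 4 t} u\left(t\right)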